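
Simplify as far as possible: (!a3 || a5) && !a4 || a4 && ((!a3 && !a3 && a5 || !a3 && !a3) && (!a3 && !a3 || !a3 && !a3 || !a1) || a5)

(!a3 || a5) && !a4 || a4 && ((!a3 && !a3 && a5 || !a3 && !a3) && (!a3 && !a3 || !a3 && !a3 || !a1) || a5)
= (!a3 || a5) && !a4 || a4 && (!a3 && !a3 && (!a3 && !a3 || !a3 && !a3 || !a1) || a5)
= (!a3 || a5) && !a4 || a4 && (!a3 && !a3 && (!a3 && !a3 || !a1) || a5)
= (!a3 || a5) && !a4 || a4 && (!a3 && !a3 || a5)
= (!a3 || a5) && !a4 || a4 && (!a3 || a5)
= !a3 || a5

!a3 || a5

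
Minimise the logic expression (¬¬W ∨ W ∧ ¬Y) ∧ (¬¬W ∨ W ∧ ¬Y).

W

(¬¬W ∨ W ∧ ¬Y) ∧ (¬¬W ∨ W ∧ ¬Y)
= ¬¬W ∨ W ∧ ¬Y   [idempotence]
= W ∨ W ∧ ¬Y   [double negation]
= W   [absorption]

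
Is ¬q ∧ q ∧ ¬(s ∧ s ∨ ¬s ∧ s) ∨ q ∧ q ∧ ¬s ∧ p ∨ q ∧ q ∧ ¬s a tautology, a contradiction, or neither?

¬q ∧ q ∧ ¬(s ∧ s ∨ ¬s ∧ s) ∨ q ∧ q ∧ ¬s ∧ p ∨ q ∧ q ∧ ¬s
= ¬q ∧ q ∧ ¬(s ∧ s ∨ ¬s ∧ s) ∨ q ∧ q ∧ ¬s   — absorption
= ¬q ∧ q ∧ ¬s ∨ q ∧ q ∧ ¬s   — distribution
= q ∧ ¬s   — distribution
This depends on q, s, so it is not a constant.

neither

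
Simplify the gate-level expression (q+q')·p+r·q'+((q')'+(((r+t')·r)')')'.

p+q'

(q+q')·p+r·q'+((q')'+(((r+t')·r)')')'
= (q+q')·p+r·q'+((q')'+(r')')'   [absorption]
= p+r·q'+((q')'+(r')')'   [complement / identity]
= p+r·q'+q'·r'   [De Morgan]
= p+q'   [distribution]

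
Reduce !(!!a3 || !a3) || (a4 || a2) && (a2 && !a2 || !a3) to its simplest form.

!(!!a3 || !a3) || (a4 || a2) && (a2 && !a2 || !a3)
= !(!!a3 || !a3) || (a4 || a2) && !a3
= !a3 && a3 || (a4 || a2) && !a3
= (a4 || a2) && !a3

(a4 || a2) && !a3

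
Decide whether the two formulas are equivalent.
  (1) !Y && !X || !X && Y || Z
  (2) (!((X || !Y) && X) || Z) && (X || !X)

Yes

E1: !Y && !X || !X && Y || Z
    = !X || Z   — distribution
E2: (!((X || !Y) && X) || Z) && (X || !X)
    = !((X || !Y) && X) || Z   — complement / identity
    = !X || Z   — absorption
Both reduce to !X || Z, so they are equivalent.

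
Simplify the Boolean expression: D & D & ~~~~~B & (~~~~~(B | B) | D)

D & ~B

D & D & ~~~~~B & (~~~~~(B | B) | D)
= D & D & ~~~~~B & (~~~~~B | D)   (idempotence)
= D & D & ~~~~~B   (absorption)
= D & D & ~~~B   (double negation)
= D & D & ~B   (double negation)
= D & ~B   (idempotence)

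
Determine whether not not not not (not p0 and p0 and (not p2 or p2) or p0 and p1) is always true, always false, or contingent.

contingent

not not not not (not p0 and p0 and (not p2 or p2) or p0 and p1)
= not not (not p0 and p0 and (not p2 or p2) or p0 and p1)   — double negation
= not not (not p0 and p0 or p0 and p1)   — complement / identity
= not p0 and p0 or p0 and p1   — double negation
= p0 and p1   — complement / identity
This depends on p0, p1, so it is not a constant.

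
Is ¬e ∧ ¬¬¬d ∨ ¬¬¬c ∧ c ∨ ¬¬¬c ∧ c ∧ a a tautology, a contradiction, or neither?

¬e ∧ ¬¬¬d ∨ ¬¬¬c ∧ c ∨ ¬¬¬c ∧ c ∧ a
= ¬e ∧ ¬d ∨ ¬¬¬c ∧ c ∨ ¬¬¬c ∧ c ∧ a
= ¬e ∧ ¬d ∨ ¬¬¬c ∧ c
= ¬e ∧ ¬d ∨ ¬c ∧ c
= ¬e ∧ ¬d
This depends on d, e, so it is not a constant.

neither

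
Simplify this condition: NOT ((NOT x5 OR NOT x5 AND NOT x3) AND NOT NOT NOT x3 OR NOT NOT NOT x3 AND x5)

NOT ((NOT x5 OR NOT x5 AND NOT x3) AND NOT NOT NOT x3 OR NOT NOT NOT x3 AND x5)
= NOT (NOT x5 AND NOT NOT NOT x3 OR NOT NOT NOT x3 AND x5)   [absorption]
= NOT NOT NOT NOT x3   [distribution]
= NOT NOT x3   [double negation]
= x3   [double negation]

x3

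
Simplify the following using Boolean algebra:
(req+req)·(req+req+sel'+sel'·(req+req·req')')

(req+req)·(req+req+sel'+sel'·(req+req·req')')
= (req+req)·(req+req+sel'+sel'·req')   (complement / identity)
= req·(req+req+sel'+sel'·req')   (idempotence)
= req·(req+req+sel')   (absorption)
= req·(req+sel')   (idempotence)
= req   (absorption)

req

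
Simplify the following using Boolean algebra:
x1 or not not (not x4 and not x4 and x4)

x1

x1 or not not (not x4 and not x4 and x4)
= x1 or not not (not x4 and x4)   — idempotence
= x1 or not x4 and x4   — double negation
= x1   — complement / identity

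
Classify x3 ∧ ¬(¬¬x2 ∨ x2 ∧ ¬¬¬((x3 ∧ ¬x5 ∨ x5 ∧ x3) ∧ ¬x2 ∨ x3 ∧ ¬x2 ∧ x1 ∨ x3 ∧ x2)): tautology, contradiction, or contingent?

x3 ∧ ¬(¬¬x2 ∨ x2 ∧ ¬¬¬((x3 ∧ ¬x5 ∨ x5 ∧ x3) ∧ ¬x2 ∨ x3 ∧ ¬x2 ∧ x1 ∨ x3 ∧ x2))
= x3 ∧ ¬(¬¬x2 ∨ x2 ∧ ¬¬¬(x3 ∧ ¬x2 ∨ x3 ∧ ¬x2 ∧ x1 ∨ x3 ∧ x2))
= x3 ∧ ¬(¬¬x2 ∨ x2 ∧ ¬¬¬(x3 ∧ ¬x2 ∨ x3 ∧ x2))
= x3 ∧ ¬(¬¬x2 ∨ x2 ∧ ¬(x3 ∧ ¬x2 ∨ x3 ∧ x2))
= x3 ∧ ¬(x2 ∨ x2 ∧ ¬(x3 ∧ ¬x2 ∨ x3 ∧ x2))
= x3 ∧ ¬(x2 ∨ x2 ∧ ¬x3)
= x3 ∧ ¬x2
This depends on x2, x3, so it is not a constant.

contingent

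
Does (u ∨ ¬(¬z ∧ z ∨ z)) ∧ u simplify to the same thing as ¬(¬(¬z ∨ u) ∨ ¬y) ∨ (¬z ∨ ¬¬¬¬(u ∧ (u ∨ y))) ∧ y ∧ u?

E1: (u ∨ ¬(¬z ∧ z ∨ z)) ∧ u
    = (u ∨ ¬z) ∧ u   (complement / identity)
    = u   (absorption)
E2: ¬(¬(¬z ∨ u) ∨ ¬y) ∨ (¬z ∨ ¬¬¬¬(u ∧ (u ∨ y))) ∧ y ∧ u
    = (¬z ∨ u) ∧ y ∨ (¬z ∨ ¬¬¬¬(u ∧ (u ∨ y))) ∧ y ∧ u   (De Morgan)
    = (¬z ∨ u) ∧ y ∨ (¬z ∨ ¬¬(u ∧ (u ∨ y))) ∧ y ∧ u   (double negation)
    = (¬z ∨ u) ∧ y ∨ (¬z ∨ u ∧ (u ∨ y)) ∧ y ∧ u   (double negation)
    = (¬z ∨ u) ∧ y ∨ (¬z ∨ u) ∧ y ∧ u   (absorption)
    = (¬z ∨ u) ∧ y   (absorption)
These differ: at u=1, y=0, z=0, E1 = 1 but E2 = 0.

No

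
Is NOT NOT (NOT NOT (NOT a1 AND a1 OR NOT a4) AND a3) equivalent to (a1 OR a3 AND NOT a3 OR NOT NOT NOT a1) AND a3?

E1: NOT NOT (NOT NOT (NOT a1 AND a1 OR NOT a4) AND a3)
    = NOT NOT (NOT NOT NOT a4 AND a3)   (complement / identity)
    = NOT NOT NOT a4 AND a3   (double negation)
    = NOT a4 AND a3   (double negation)
E2: (a1 OR a3 AND NOT a3 OR NOT NOT NOT a1) AND a3
    = (a1 OR a3 AND NOT a3 OR NOT a1) AND a3   (double negation)
    = (a1 OR NOT a1) AND a3   (complement / identity)
    = a3   (complement / identity)
These differ: at a1=0, a3=1, a4=1, E1 = 0 but E2 = 1.

No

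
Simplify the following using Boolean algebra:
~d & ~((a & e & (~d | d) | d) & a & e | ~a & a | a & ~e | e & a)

~d & ~a

~d & ~((a & e & (~d | d) | d) & a & e | ~a & a | a & ~e | e & a)
= ~d & ~((a & e | d) & a & e | ~a & a | a & ~e | e & a)   [complement / identity]
= ~d & ~((a & e | d) & a & e | ~a & a | a)   [distribution]
= ~d & ~(a & e | ~a & a | a)   [absorption]
= ~d & ~(a & e | a)   [complement / identity]
= ~d & ~a   [absorption]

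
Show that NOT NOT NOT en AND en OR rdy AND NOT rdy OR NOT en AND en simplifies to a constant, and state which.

FALSE

NOT NOT NOT en AND en OR rdy AND NOT rdy OR NOT en AND en
= NOT NOT NOT en AND en OR NOT en AND en   (complement / identity)
= NOT en AND en OR NOT en AND en   (double negation)
= NOT en AND en   (idempotence)
= FALSE   (complement)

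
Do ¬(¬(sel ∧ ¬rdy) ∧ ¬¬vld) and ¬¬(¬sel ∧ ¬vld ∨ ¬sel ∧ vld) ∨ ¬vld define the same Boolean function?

E1: ¬(¬(sel ∧ ¬rdy) ∧ ¬¬vld)
    = sel ∧ ¬rdy ∨ ¬vld   (De Morgan)
E2: ¬¬(¬sel ∧ ¬vld ∨ ¬sel ∧ vld) ∨ ¬vld
    = ¬sel ∧ ¬vld ∨ ¬sel ∧ vld ∨ ¬vld   (double negation)
    = ¬sel ∨ ¬vld   (distribution)
These differ: at rdy=0, sel=0, vld=1, E1 = 0 but E2 = 1.

No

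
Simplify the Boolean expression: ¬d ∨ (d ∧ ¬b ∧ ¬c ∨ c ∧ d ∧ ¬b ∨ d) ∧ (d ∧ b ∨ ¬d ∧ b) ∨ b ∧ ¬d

¬d ∨ b

¬d ∨ (d ∧ ¬b ∧ ¬c ∨ c ∧ d ∧ ¬b ∨ d) ∧ (d ∧ b ∨ ¬d ∧ b) ∨ b ∧ ¬d
= ¬d ∨ (d ∧ ¬b ∨ d) ∧ (d ∧ b ∨ ¬d ∧ b) ∨ b ∧ ¬d   — distribution
= ¬d ∨ (d ∧ ¬b ∨ d) ∧ b ∨ b ∧ ¬d   — distribution
= ¬d ∨ d ∧ b ∨ b ∧ ¬d   — absorption
= ¬d ∨ b   — distribution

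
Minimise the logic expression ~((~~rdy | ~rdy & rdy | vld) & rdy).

~rdy

~((~~rdy | ~rdy & rdy | vld) & rdy)
= ~((~~rdy | vld) & rdy)   — complement / identity
= ~((rdy | vld) & rdy)   — double negation
= ~rdy   — absorption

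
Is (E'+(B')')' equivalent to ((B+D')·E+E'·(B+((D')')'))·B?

E1: (E'+(B')')'
    = E·B'   [De Morgan]
E2: ((B+D')·E+E'·(B+((D')')'))·B
    = ((B+D')·E+E'·(B+D'))·B   [double negation]
    = (B+D')·B   [distribution]
    = B   [absorption]
These differ: at B=1, D=0, E=0, E1 = 0 but E2 = 1.

No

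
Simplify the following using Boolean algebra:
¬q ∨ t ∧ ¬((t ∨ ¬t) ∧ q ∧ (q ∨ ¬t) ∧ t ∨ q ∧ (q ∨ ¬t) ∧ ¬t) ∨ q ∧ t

¬q ∨ t

¬q ∨ t ∧ ¬((t ∨ ¬t) ∧ q ∧ (q ∨ ¬t) ∧ t ∨ q ∧ (q ∨ ¬t) ∧ ¬t) ∨ q ∧ t
= ¬q ∨ t ∧ ¬(q ∧ (q ∨ ¬t) ∧ t ∨ q ∧ (q ∨ ¬t) ∧ ¬t) ∨ q ∧ t   (complement / identity)
= ¬q ∨ t ∧ ¬(q ∧ (q ∨ ¬t)) ∨ q ∧ t   (distribution)
= ¬q ∨ t ∧ ¬q ∨ q ∧ t   (absorption)
= ¬q ∨ t   (distribution)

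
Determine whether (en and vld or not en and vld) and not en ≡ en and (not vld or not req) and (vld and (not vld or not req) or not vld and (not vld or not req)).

No

E1: (en and vld or not en and vld) and not en
    = vld and not en   (distribution)
E2: en and (not vld or not req) and (vld and (not vld or not req) or not vld and (not vld or not req))
    = en and (not vld or not req) and (not vld or not req)   (distribution)
    = en and (not vld or not req)   (idempotence)
These differ: at en=1, req=0, vld=0, E1 = 0 but E2 = 1.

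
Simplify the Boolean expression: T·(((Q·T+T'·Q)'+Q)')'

T

T·(((Q·T+T'·Q)'+Q)')'
= T·((Q'+Q)')'
= T·(Q'+Q)
= T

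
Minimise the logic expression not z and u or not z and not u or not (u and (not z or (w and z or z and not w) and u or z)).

not z and u or not z and not u or not (u and (not z or (w and z or z and not w) and u or z))
= not z or not (u and (not z or (w and z or z and not w) and u or z))
= not z or not (u and (not z or z and u or z))
= not z or not (u and (not z or z))
= not z or not u

not z or not u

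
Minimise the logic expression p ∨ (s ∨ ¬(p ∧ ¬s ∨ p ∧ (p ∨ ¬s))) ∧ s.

p ∨ s

p ∨ (s ∨ ¬(p ∧ ¬s ∨ p ∧ (p ∨ ¬s))) ∧ s
= p ∨ (s ∨ ¬(p ∧ ¬s ∨ p)) ∧ s   (absorption)
= p ∨ (s ∨ ¬p) ∧ s   (absorption)
= p ∨ s   (absorption)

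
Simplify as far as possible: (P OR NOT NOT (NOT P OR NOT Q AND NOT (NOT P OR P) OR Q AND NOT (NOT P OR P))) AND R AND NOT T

R AND NOT T

(P OR NOT NOT (NOT P OR NOT Q AND NOT (NOT P OR P) OR Q AND NOT (NOT P OR P))) AND R AND NOT T
= (P OR NOT NOT (NOT P OR NOT (NOT P OR P))) AND R AND NOT T   — distribution
= (P OR NOT (P AND (NOT P OR P))) AND R AND NOT T   — De Morgan
= (P OR NOT P) AND R AND NOT T   — complement / identity
= R AND NOT T   — complement / identity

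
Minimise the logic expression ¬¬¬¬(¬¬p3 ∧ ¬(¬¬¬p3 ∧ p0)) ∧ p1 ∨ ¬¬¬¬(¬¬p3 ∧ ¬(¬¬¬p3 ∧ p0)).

¬¬¬¬(¬¬p3 ∧ ¬(¬¬¬p3 ∧ p0)) ∧ p1 ∨ ¬¬¬¬(¬¬p3 ∧ ¬(¬¬¬p3 ∧ p0))
= ¬¬¬¬(¬¬p3 ∧ ¬(¬¬¬p3 ∧ p0))   (absorption)
= ¬¬¬(¬p3 ∨ ¬¬¬p3 ∧ p0)   (De Morgan)
= ¬¬¬(¬p3 ∨ ¬p3 ∧ p0)   (double negation)
= ¬¬¬¬p3   (absorption)
= ¬¬p3   (double negation)
= p3   (double negation)

p3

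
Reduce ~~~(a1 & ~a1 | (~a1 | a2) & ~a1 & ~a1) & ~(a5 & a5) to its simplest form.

a1 & ~a5

~~~(a1 & ~a1 | (~a1 | a2) & ~a1 & ~a1) & ~(a5 & a5)
= ~(a1 & ~a1 | (~a1 | a2) & ~a1 & ~a1) & ~(a5 & a5)
= ~(a1 & ~a1 | ~a1 & ~a1) & ~(a5 & a5)
= ~(a1 & ~a1 | ~a1 & ~a1) & ~a5
= ~~a1 & ~a5
= a1 & ~a5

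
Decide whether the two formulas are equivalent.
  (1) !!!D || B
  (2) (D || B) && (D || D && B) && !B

E1: !!!D || B
    = !D || B   [double negation]
E2: (D || B) && (D || D && B) && !B
    = (D || B) && D && !B   [absorption]
    = D && !B   [absorption]
These differ: at B=1, D=0, E1 = 1 but E2 = 0.

No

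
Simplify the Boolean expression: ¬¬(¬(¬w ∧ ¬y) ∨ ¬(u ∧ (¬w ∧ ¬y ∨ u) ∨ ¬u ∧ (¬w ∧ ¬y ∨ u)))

w ∨ y

¬¬(¬(¬w ∧ ¬y) ∨ ¬(u ∧ (¬w ∧ ¬y ∨ u) ∨ ¬u ∧ (¬w ∧ ¬y ∨ u)))
= ¬¬(¬(¬w ∧ ¬y) ∨ ¬(¬w ∧ ¬y ∨ u))   — distribution
= ¬(¬w ∧ ¬y ∧ (¬w ∧ ¬y ∨ u))   — De Morgan
= ¬(¬w ∧ ¬y)   — absorption
= w ∨ y   — De Morgan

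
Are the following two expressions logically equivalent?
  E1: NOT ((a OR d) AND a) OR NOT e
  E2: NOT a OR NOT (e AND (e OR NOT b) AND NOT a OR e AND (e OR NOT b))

E1: NOT ((a OR d) AND a) OR NOT e
    = NOT a OR NOT e
E2: NOT a OR NOT (e AND (e OR NOT b) AND NOT a OR e AND (e OR NOT b))
    = NOT a OR NOT (e AND (e OR NOT b))
    = NOT a OR NOT e
Both reduce to NOT a OR NOT e, so they are equivalent.

Yes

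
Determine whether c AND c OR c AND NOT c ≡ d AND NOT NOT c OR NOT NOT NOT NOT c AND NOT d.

Yes

E1: c AND c OR c AND NOT c
    = c AND c   (complement / identity)
    = c   (idempotence)
E2: d AND NOT NOT c OR NOT NOT NOT NOT c AND NOT d
    = d AND NOT NOT c OR NOT NOT c AND NOT d   (double negation)
    = NOT NOT c   (distribution)
    = c   (double negation)
Both reduce to c, so they are equivalent.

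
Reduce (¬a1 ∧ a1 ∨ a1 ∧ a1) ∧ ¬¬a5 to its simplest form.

(¬a1 ∧ a1 ∨ a1 ∧ a1) ∧ ¬¬a5
= a1 ∧ ¬¬a5   (distribution)
= a1 ∧ a5   (double negation)

a1 ∧ a5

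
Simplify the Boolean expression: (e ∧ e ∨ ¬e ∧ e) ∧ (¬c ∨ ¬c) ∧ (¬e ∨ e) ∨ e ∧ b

(e ∧ e ∨ ¬e ∧ e) ∧ (¬c ∨ ¬c) ∧ (¬e ∨ e) ∨ e ∧ b
= e ∧ (¬c ∨ ¬c) ∧ (¬e ∨ e) ∨ e ∧ b   [distribution]
= e ∧ ¬c ∧ (¬e ∨ e) ∨ e ∧ b   [idempotence]
= e ∧ ¬c ∨ e ∧ b   [complement / identity]
= e ∧ (¬c ∨ b)   [distribution]

e ∧ (¬c ∨ b)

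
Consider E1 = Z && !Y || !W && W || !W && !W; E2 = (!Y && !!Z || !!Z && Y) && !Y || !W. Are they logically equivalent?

E1: Z && !Y || !W && W || !W && !W
    = Z && !Y || !W   (distribution)
E2: (!Y && !!Z || !!Z && Y) && !Y || !W
    = !!Z && !Y || !W   (distribution)
    = Z && !Y || !W   (double negation)
Both reduce to Z && !Y || !W, so they are equivalent.

Yes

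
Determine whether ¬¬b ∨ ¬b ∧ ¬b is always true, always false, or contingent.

always true

¬¬b ∨ ¬b ∧ ¬b
= b ∨ ¬b ∧ ¬b   — double negation
= b ∨ ¬b   — idempotence
= True   — complement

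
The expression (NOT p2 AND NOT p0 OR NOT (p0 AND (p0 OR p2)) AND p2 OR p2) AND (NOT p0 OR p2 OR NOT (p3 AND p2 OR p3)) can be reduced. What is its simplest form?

(NOT p2 AND NOT p0 OR NOT (p0 AND (p0 OR p2)) AND p2 OR p2) AND (NOT p0 OR p2 OR NOT (p3 AND p2 OR p3))
= (NOT p2 AND NOT p0 OR NOT p0 AND p2 OR p2) AND (NOT p0 OR p2 OR NOT (p3 AND p2 OR p3))
= (NOT p2 AND NOT p0 OR NOT p0 AND p2 OR p2) AND (NOT p0 OR p2 OR NOT p3)
= (NOT p0 OR p2) AND (NOT p0 OR p2 OR NOT p3)
= NOT p0 OR p2

NOT p0 OR p2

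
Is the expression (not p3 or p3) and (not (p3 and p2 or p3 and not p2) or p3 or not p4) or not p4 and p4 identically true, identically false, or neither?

(not p3 or p3) and (not (p3 and p2 or p3 and not p2) or p3 or not p4) or not p4 and p4
= (not p3 or p3) and (not (p3 and p2 or p3 and not p2) or p3 or not p4)   (complement / identity)
= (not p3 or p3) and (not p3 or p3 or not p4)   (distribution)
= not p3 or p3   (absorption)
= True   (complement)

identically true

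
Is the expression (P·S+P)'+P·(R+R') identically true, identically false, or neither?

(P·S+P)'+P·(R+R')
= (P·S+P)'+P   [complement / identity]
= P'+P   [absorption]
= 1   [complement]

identically true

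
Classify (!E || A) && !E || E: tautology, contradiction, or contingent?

(!E || A) && !E || E
= !E || E   [absorption]
= true   [complement]

tautology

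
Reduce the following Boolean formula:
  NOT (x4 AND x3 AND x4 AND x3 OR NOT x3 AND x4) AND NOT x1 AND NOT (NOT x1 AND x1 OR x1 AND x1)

NOT x4 AND NOT x1

NOT (x4 AND x3 AND x4 AND x3 OR NOT x3 AND x4) AND NOT x1 AND NOT (NOT x1 AND x1 OR x1 AND x1)
= NOT (x4 AND x3 OR NOT x3 AND x4) AND NOT x1 AND NOT (NOT x1 AND x1 OR x1 AND x1)   (idempotence)
= NOT x4 AND NOT x1 AND NOT (NOT x1 AND x1 OR x1 AND x1)   (distribution)
= NOT x4 AND NOT x1 AND NOT x1   (distribution)
= NOT x4 AND NOT x1   (idempotence)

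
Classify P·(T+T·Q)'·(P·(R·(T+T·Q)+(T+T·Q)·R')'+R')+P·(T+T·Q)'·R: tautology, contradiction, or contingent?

P·(T+T·Q)'·(P·(R·(T+T·Q)+(T+T·Q)·R')'+R')+P·(T+T·Q)'·R
= P·(T+T·Q)'·(P·(T+T·Q)'+R')+P·(T+T·Q)'·R   — distribution
= P·(T+T·Q)'+P·(T+T·Q)'·R   — absorption
= P·(T+T·Q)'   — absorption
= P·T'   — absorption
This depends on P, T, so it is not a constant.

contingent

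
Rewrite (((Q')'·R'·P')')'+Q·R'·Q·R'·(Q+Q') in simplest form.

Q·R'

(((Q')'·R'·P')')'+Q·R'·Q·R'·(Q+Q')
= ((Q·R'·P')')'+Q·R'·Q·R'·(Q+Q')   (double negation)
= Q·R'·P'+Q·R'·Q·R'·(Q+Q')   (double negation)
= Q·R'·P'+Q·R'·Q·R'   (complement / identity)
= Q·R'·P'+Q·R'   (idempotence)
= Q·R'   (absorption)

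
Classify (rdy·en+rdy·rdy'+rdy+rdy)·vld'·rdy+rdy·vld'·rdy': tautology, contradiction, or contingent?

(rdy·en+rdy·rdy'+rdy+rdy)·vld'·rdy+rdy·vld'·rdy'
= (rdy·en+rdy·rdy'+rdy)·vld'·rdy+rdy·vld'·rdy'   [idempotence]
= (rdy·en+rdy)·vld'·rdy+rdy·vld'·rdy'   [complement / identity]
= rdy·vld'·rdy+rdy·vld'·rdy'   [absorption]
= rdy·vld'   [distribution]
This depends on rdy, vld, so it is not a constant.

contingent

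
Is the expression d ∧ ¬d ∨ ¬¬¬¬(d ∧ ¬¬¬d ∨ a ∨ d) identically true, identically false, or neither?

d ∧ ¬d ∨ ¬¬¬¬(d ∧ ¬¬¬d ∨ a ∨ d)
= d ∧ ¬d ∨ ¬¬(d ∧ ¬¬¬d ∨ a ∨ d)   — double negation
= d ∧ ¬d ∨ ¬¬(d ∧ ¬d ∨ a ∨ d)   — double negation
= d ∧ ¬d ∨ d ∧ ¬d ∨ a ∨ d   — double negation
= d ∧ ¬d ∨ a ∨ d   — complement / identity
= a ∨ d   — complement / identity
This depends on a, d, so it is not a constant.

neither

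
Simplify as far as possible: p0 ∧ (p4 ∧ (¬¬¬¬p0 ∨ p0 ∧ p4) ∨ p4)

p0 ∧ p4

p0 ∧ (p4 ∧ (¬¬¬¬p0 ∨ p0 ∧ p4) ∨ p4)
= p0 ∧ (p4 ∧ (¬¬p0 ∨ p0 ∧ p4) ∨ p4)   — double negation
= p0 ∧ (p4 ∧ (p0 ∨ p0 ∧ p4) ∨ p4)   — double negation
= p0 ∧ (p4 ∧ p0 ∨ p4)   — absorption
= p0 ∧ p4   — absorption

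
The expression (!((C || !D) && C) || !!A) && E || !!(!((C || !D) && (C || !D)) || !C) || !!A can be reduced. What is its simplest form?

(!((C || !D) && C) || !!A) && E || !!(!((C || !D) && (C || !D)) || !C) || !!A
= (!((C || !D) && C) || !!A) && E || !((C || !D) && (C || !D) && C) || !!A   (De Morgan)
= (!((C || !D) && C) || !!A) && E || !((C || !D) && C) || !!A   (idempotence)
= !((C || !D) && C) || !!A   (absorption)
= !C || !!A   (absorption)
= !C || A   (double negation)

!C || A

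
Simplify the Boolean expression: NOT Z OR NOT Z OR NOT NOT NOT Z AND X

NOT Z OR NOT Z OR NOT NOT NOT Z AND X
= NOT Z OR NOT NOT NOT Z AND X
= NOT Z OR NOT Z AND X
= NOT Z

NOT Z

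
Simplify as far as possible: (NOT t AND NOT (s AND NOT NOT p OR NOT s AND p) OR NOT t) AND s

NOT t AND s

(NOT t AND NOT (s AND NOT NOT p OR NOT s AND p) OR NOT t) AND s
= (NOT t AND NOT (s AND p OR NOT s AND p) OR NOT t) AND s
= (NOT t AND NOT p OR NOT t) AND s
= NOT t AND s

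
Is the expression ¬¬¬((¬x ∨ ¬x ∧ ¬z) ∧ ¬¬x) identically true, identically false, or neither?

¬¬¬((¬x ∨ ¬x ∧ ¬z) ∧ ¬¬x)
= ¬¬¬(¬x ∧ ¬¬x)   (absorption)
= ¬¬(x ∨ ¬x)   (De Morgan)
= x ∨ ¬x   (double negation)
= True   (complement)

identically true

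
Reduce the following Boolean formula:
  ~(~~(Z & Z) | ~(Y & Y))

~(~~(Z & Z) | ~(Y & Y))
= ~(Z & Z) & Y & Y   (De Morgan)
= ~Z & Y & Y   (idempotence)
= ~Z & Y   (idempotence)

~Z & Y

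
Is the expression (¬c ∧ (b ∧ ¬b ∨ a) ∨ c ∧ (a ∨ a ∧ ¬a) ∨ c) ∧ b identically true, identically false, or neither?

neither

(¬c ∧ (b ∧ ¬b ∨ a) ∨ c ∧ (a ∨ a ∧ ¬a) ∨ c) ∧ b
= (¬c ∧ a ∨ c ∧ (a ∨ a ∧ ¬a) ∨ c) ∧ b   [complement / identity]
= (¬c ∧ a ∨ c ∧ a ∨ c) ∧ b   [complement / identity]
= (a ∨ c) ∧ b   [distribution]
This depends on a, b, c, so it is not a constant.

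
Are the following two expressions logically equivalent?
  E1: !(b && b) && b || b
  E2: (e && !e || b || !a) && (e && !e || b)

E1: !(b && b) && b || b
    = !b && b || b   (idempotence)
    = b   (complement / identity)
E2: (e && !e || b || !a) && (e && !e || b)
    = e && !e || b   (absorption)
    = b   (complement / identity)
Both reduce to b, so they are equivalent.

Yes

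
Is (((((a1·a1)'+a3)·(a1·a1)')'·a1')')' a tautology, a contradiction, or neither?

contradiction

(((((a1·a1)'+a3)·(a1·a1)')'·a1')')'
= ((((a1·a1)')'·a1')')'
= ((a1·a1)')'·a1'
= a1·a1·a1'
= a1·a1'
= 0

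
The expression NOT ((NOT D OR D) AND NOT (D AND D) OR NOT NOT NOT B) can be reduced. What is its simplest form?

D AND B

NOT ((NOT D OR D) AND NOT (D AND D) OR NOT NOT NOT B)
= NOT ((NOT D OR D) AND NOT (D AND D) OR NOT B)   [double negation]
= NOT ((NOT D OR D) AND NOT D OR NOT B)   [idempotence]
= NOT (NOT D OR NOT B)   [complement / identity]
= D AND B   [De Morgan]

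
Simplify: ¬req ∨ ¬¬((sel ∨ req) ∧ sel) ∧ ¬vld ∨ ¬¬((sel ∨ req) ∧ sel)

¬req ∨ ¬¬((sel ∨ req) ∧ sel) ∧ ¬vld ∨ ¬¬((sel ∨ req) ∧ sel)
= ¬req ∨ ¬¬((sel ∨ req) ∧ sel)
= ¬req ∨ ¬¬sel
= ¬req ∨ sel

¬req ∨ sel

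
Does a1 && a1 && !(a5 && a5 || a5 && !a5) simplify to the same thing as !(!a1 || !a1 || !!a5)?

E1: a1 && a1 && !(a5 && a5 || a5 && !a5)
    = a1 && !(a5 && a5 || a5 && !a5)
    = a1 && !a5
E2: !(!a1 || !a1 || !!a5)
    = !(!a1 || !!a5)
    = a1 && !a5
Both reduce to a1 && !a5, so they are equivalent.

Yes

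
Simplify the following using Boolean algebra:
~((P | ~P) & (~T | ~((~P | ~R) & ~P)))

T & ~P

~((P | ~P) & (~T | ~((~P | ~R) & ~P)))
= ~(~T | ~((~P | ~R) & ~P))   (complement / identity)
= ~(~T | ~~P)   (absorption)
= T & ~P   (De Morgan)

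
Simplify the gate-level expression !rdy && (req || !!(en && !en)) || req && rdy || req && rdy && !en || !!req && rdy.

req

!rdy && (req || !!(en && !en)) || req && rdy || req && rdy && !en || !!req && rdy
= !rdy && (req || en && !en) || req && rdy || req && rdy && !en || !!req && rdy   — double negation
= !rdy && (req || en && !en) || req && rdy || !!req && rdy   — absorption
= !rdy && (req || en && !en) || req && rdy || req && rdy   — double negation
= !rdy && req || req && rdy || req && rdy   — complement / identity
= !rdy && req || req && rdy   — idempotence
= req   — distribution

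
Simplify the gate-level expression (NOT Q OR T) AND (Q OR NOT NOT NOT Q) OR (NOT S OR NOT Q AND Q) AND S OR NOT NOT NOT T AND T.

NOT Q OR T

(NOT Q OR T) AND (Q OR NOT NOT NOT Q) OR (NOT S OR NOT Q AND Q) AND S OR NOT NOT NOT T AND T
= (NOT Q OR T) AND (Q OR NOT NOT NOT Q) OR NOT S AND S OR NOT NOT NOT T AND T
= (NOT Q OR T) AND (Q OR NOT NOT NOT Q) OR NOT S AND S OR NOT T AND T
= (NOT Q OR T) AND (Q OR NOT Q) OR NOT S AND S OR NOT T AND T
= (NOT Q OR T) AND (Q OR NOT Q) OR NOT T AND T
= (NOT Q OR T) AND (Q OR NOT Q)
= NOT Q OR T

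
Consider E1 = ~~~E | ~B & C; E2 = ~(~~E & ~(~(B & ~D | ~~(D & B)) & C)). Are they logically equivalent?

Yes

E1: ~~~E | ~B & C
    = ~E | ~B & C   (double negation)
E2: ~(~~E & ~(~(B & ~D | ~~(D & B)) & C))
    = ~E | ~(B & ~D | ~~(D & B)) & C   (De Morgan)
    = ~E | ~(B & ~D | D & B) & C   (double negation)
    = ~E | ~B & C   (distribution)
Both reduce to ~E | ~B & C, so they are equivalent.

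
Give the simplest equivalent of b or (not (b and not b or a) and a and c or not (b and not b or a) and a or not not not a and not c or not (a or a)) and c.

b or not a and c

b or (not (b and not b or a) and a and c or not (b and not b or a) and a or not not not a and not c or not (a or a)) and c
= b or (not (b and not b or a) and a and c or not (b and not b or a) and a or not a and not c or not (a or a)) and c
= b or (not (b and not b or a) and a or not a and not c or not (a or a)) and c
= b or (not a and a or not a and not c or not (a or a)) and c
= b or (not a and a or not a and not c or not a) and c
= b or (not a and a or not a) and c
= b or not a and c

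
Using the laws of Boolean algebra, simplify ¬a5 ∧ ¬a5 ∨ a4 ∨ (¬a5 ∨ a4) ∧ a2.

¬a5 ∧ ¬a5 ∨ a4 ∨ (¬a5 ∨ a4) ∧ a2
= ¬a5 ∨ a4 ∨ (¬a5 ∨ a4) ∧ a2   [idempotence]
= ¬a5 ∨ a4   [absorption]

¬a5 ∨ a4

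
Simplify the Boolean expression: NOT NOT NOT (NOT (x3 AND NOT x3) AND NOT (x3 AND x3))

NOT NOT NOT (NOT (x3 AND NOT x3) AND NOT (x3 AND x3))
= NOT NOT (x3 AND NOT x3 OR x3 AND x3)
= NOT NOT x3
= x3

x3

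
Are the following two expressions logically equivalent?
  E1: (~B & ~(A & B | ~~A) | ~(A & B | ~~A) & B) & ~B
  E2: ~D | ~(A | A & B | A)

No

E1: (~B & ~(A & B | ~~A) | ~(A & B | ~~A) & B) & ~B
    = ~(A & B | ~~A) & ~B   (distribution)
    = ~(A & B | A) & ~B   (double negation)
    = ~A & ~B   (absorption)
E2: ~D | ~(A | A & B | A)
    = ~D | ~(A | A)   (absorption)
    = ~D | ~A   (idempotence)
These differ: at A=0, B=1, D=0, E1 = 0 but E2 = 1.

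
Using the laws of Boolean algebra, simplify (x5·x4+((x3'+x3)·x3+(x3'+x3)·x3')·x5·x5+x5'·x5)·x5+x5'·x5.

x5

(x5·x4+((x3'+x3)·x3+(x3'+x3)·x3')·x5·x5+x5'·x5)·x5+x5'·x5
= (x5·x4+(x3'+x3)·x5·x5+x5'·x5)·x5+x5'·x5   [distribution]
= (x5·x4+x5·x5+x5'·x5)·x5+x5'·x5   [complement / identity]
= (x5·x4+x5)·x5+x5'·x5   [distribution]
= x5·x5+x5'·x5   [absorption]
= x5   [distribution]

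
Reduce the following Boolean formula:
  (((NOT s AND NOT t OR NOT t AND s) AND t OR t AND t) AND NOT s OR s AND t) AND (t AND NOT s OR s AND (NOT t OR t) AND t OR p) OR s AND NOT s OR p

t OR p

(((NOT s AND NOT t OR NOT t AND s) AND t OR t AND t) AND NOT s OR s AND t) AND (t AND NOT s OR s AND (NOT t OR t) AND t OR p) OR s AND NOT s OR p
= ((NOT t AND t OR t AND t) AND NOT s OR s AND t) AND (t AND NOT s OR s AND (NOT t OR t) AND t OR p) OR s AND NOT s OR p   [distribution]
= (t AND NOT s OR s AND t) AND (t AND NOT s OR s AND (NOT t OR t) AND t OR p) OR s AND NOT s OR p   [distribution]
= (t AND NOT s OR s AND t) AND (t AND NOT s OR s AND t OR p) OR s AND NOT s OR p   [complement / identity]
= t AND NOT s OR s AND t OR s AND NOT s OR p   [absorption]
= t OR s AND NOT s OR p   [distribution]
= t OR p   [complement / identity]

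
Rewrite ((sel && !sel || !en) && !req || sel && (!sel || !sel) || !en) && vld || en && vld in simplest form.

vld

((sel && !sel || !en) && !req || sel && (!sel || !sel) || !en) && vld || en && vld
= ((sel && !sel || !en) && !req || sel && !sel || !en) && vld || en && vld   (idempotence)
= (sel && !sel || !en) && vld || en && vld   (absorption)
= !en && vld || en && vld   (complement / identity)
= vld   (distribution)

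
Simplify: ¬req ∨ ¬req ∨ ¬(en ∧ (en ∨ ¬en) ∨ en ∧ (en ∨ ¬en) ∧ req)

¬req ∨ ¬en

¬req ∨ ¬req ∨ ¬(en ∧ (en ∨ ¬en) ∨ en ∧ (en ∨ ¬en) ∧ req)
= ¬req ∨ ¬req ∨ ¬(en ∧ (en ∨ ¬en))
= ¬req ∨ ¬req ∨ ¬en
= ¬req ∨ ¬en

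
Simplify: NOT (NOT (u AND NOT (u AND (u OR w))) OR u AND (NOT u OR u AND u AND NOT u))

FALSE

NOT (NOT (u AND NOT (u AND (u OR w))) OR u AND (NOT u OR u AND u AND NOT u))
= NOT (NOT (u AND NOT (u AND (u OR w))) OR u AND (NOT u OR u AND NOT u))   — idempotence
= NOT (NOT (u AND NOT (u AND (u OR w))) OR u AND NOT u)   — complement / identity
= NOT NOT (u AND NOT (u AND (u OR w)))   — complement / identity
= NOT NOT (u AND NOT u)   — absorption
= u AND NOT u   — double negation
= FALSE   — complement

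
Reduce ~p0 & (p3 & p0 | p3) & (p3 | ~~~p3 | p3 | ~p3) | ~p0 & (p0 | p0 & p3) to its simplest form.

~p0 & (p3 & p0 | p3) & (p3 | ~~~p3 | p3 | ~p3) | ~p0 & (p0 | p0 & p3)
= ~p0 & p3 & (p3 | ~~~p3 | p3 | ~p3) | ~p0 & (p0 | p0 & p3)   — absorption
= ~p0 & p3 & (p3 | ~p3 | p3 | ~p3) | ~p0 & (p0 | p0 & p3)   — double negation
= ~p0 & p3 & (p3 | ~p3 | p3 | ~p3) | ~p0 & p0   — absorption
= ~p0 & p3 & (p3 | ~p3 | p3 | ~p3)   — complement / identity
= ~p0 & p3 & (p3 | ~p3)   — idempotence
= ~p0 & p3   — complement / identity

~p0 & p3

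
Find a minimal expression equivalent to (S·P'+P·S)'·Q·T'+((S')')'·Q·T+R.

S'·Q+R

(S·P'+P·S)'·Q·T'+((S')')'·Q·T+R
= S'·Q·T'+((S')')'·Q·T+R   [distribution]
= S'·Q·T'+S'·Q·T+R   [double negation]
= S'·Q+R   [distribution]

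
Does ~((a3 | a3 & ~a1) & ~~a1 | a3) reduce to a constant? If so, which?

~((a3 | a3 & ~a1) & ~~a1 | a3)
= ~((a3 | a3 & ~a1) & a1 | a3)   — double negation
= ~(a3 & a1 | a3)   — absorption
= ~a3   — absorption
This depends on a3, so it is not a constant.

no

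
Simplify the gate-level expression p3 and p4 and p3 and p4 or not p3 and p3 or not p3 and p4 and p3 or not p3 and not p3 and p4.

p4

p3 and p4 and p3 and p4 or not p3 and p3 or not p3 and p4 and p3 or not p3 and not p3 and p4
= p3 and p4 and p3 and p4 or not p3 and p3 or not p3 and p4   [distribution]
= p3 and p4 or not p3 and p3 or not p3 and p4   [idempotence]
= p3 and p4 or not p3 and p4   [complement / identity]
= p4   [distribution]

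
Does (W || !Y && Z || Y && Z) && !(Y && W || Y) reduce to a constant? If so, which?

(W || !Y && Z || Y && Z) && !(Y && W || Y)
= (W || Z) && !(Y && W || Y)
= (W || Z) && !Y
This depends on W, Y, Z, so it is not a constant.

no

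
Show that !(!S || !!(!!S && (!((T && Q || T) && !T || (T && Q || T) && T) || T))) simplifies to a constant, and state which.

false

!(!S || !!(!!S && (!((T && Q || T) && !T || (T && Q || T) && T) || T)))
= !(!S || !!(!!S && (!(T && Q || T) || T)))   [distribution]
= !(!S || !!(!!S && (!T || T)))   [absorption]
= S && !(!!S && (!T || T))   [De Morgan]
= S && !!!S   [complement / identity]
= S && !S   [double negation]
= false   [complement]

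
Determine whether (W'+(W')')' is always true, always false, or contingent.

always false

(W'+(W')')'
= W·W'   — De Morgan
= 0   — complement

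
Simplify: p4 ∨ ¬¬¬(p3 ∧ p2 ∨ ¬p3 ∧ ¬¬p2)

p4 ∨ ¬p2

p4 ∨ ¬¬¬(p3 ∧ p2 ∨ ¬p3 ∧ ¬¬p2)
= p4 ∨ ¬¬¬(p3 ∧ p2 ∨ ¬p3 ∧ p2)   (double negation)
= p4 ∨ ¬(p3 ∧ p2 ∨ ¬p3 ∧ p2)   (double negation)
= p4 ∨ ¬p2   (distribution)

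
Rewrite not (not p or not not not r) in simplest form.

p and r

not (not p or not not not r)
= p and not not r   — De Morgan
= p and r   — double negation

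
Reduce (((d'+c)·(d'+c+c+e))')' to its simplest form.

d'+c

(((d'+c)·(d'+c+c+e))')'
= (((d'+c)·(d'+c+e))')'
= ((d'+c)')'
= d'+c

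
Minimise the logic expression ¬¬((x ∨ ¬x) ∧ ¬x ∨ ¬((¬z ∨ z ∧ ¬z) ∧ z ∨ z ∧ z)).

¬x ∨ ¬z

¬¬((x ∨ ¬x) ∧ ¬x ∨ ¬((¬z ∨ z ∧ ¬z) ∧ z ∨ z ∧ z))
= ¬¬((x ∨ ¬x) ∧ ¬x ∨ ¬(¬z ∧ z ∨ z ∧ z))
= ¬¬((x ∨ ¬x) ∧ ¬x ∨ ¬z)
= ¬¬(¬x ∨ ¬z)
= ¬x ∨ ¬z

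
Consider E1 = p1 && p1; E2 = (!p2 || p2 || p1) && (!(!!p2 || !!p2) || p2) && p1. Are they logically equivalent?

Yes

E1: p1 && p1
    = p1   — idempotence
E2: (!p2 || p2 || p1) && (!(!!p2 || !!p2) || p2) && p1
    = (!p2 || p2 || p1) && (!p2 && !p2 || p2) && p1   — De Morgan
    = (!p2 || p2 || p1) && (!p2 || p2) && p1   — idempotence
    = (!p2 || p2) && p1   — absorption
    = p1   — complement / identity
Both reduce to p1, so they are equivalent.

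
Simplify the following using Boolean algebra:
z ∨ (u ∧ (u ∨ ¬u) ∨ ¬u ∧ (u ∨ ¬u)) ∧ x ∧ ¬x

z ∨ (u ∧ (u ∨ ¬u) ∨ ¬u ∧ (u ∨ ¬u)) ∧ x ∧ ¬x
= z ∨ (u ∨ ¬u) ∧ x ∧ ¬x   — distribution
= z ∨ x ∧ ¬x   — complement / identity
= z   — complement / identity

z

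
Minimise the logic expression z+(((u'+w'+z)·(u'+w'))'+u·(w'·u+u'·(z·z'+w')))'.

z+u'

z+(((u'+w'+z)·(u'+w'))'+u·(w'·u+u'·(z·z'+w')))'
= z+((u'+w')'+u·(w'·u+u'·(z·z'+w')))'   (absorption)
= z+((u'+w')'+u·(w'·u+u'·w'))'   (complement / identity)
= z+((u'+w')'+u·w')'   (distribution)
= z+(u·w+u·w')'   (De Morgan)
= z+u'   (distribution)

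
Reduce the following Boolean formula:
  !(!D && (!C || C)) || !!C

!(!D && (!C || C)) || !!C
= !!D || !!C
= !!D || C
= D || C

D || C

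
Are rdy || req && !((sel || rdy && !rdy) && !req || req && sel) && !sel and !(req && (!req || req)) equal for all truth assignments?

E1: rdy || req && !((sel || rdy && !rdy) && !req || req && sel) && !sel
    = rdy || req && !(sel && !req || req && sel) && !sel
    = rdy || req && !sel && !sel
    = rdy || req && !sel
E2: !(req && (!req || req))
    = !req
These differ: at rdy=0, req=0, sel=1, E1 = 0 but E2 = 1.

No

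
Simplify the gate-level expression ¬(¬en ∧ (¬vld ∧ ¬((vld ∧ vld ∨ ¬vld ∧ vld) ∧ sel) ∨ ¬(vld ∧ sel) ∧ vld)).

en ∨ vld ∧ sel

¬(¬en ∧ (¬vld ∧ ¬((vld ∧ vld ∨ ¬vld ∧ vld) ∧ sel) ∨ ¬(vld ∧ sel) ∧ vld))
= ¬(¬en ∧ (¬vld ∧ ¬(vld ∧ sel) ∨ ¬(vld ∧ sel) ∧ vld))   (distribution)
= ¬(¬en ∧ ¬(vld ∧ sel))   (distribution)
= en ∨ vld ∧ sel   (De Morgan)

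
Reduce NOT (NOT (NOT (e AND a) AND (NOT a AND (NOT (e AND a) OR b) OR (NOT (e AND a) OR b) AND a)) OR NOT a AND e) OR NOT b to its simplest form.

NOT (NOT (NOT (e AND a) AND (NOT a AND (NOT (e AND a) OR b) OR (NOT (e AND a) OR b) AND a)) OR NOT a AND e) OR NOT b
= NOT (NOT (NOT (e AND a) AND (NOT (e AND a) OR b)) OR NOT a AND e) OR NOT b   (distribution)
= NOT (NOT NOT (e AND a) OR NOT a AND e) OR NOT b   (absorption)
= NOT (e AND a OR NOT a AND e) OR NOT b   (double negation)
= NOT e OR NOT b   (distribution)

NOT e OR NOT b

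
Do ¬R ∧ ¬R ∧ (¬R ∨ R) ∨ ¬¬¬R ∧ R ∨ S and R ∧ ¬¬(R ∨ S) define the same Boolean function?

E1: ¬R ∧ ¬R ∧ (¬R ∨ R) ∨ ¬¬¬R ∧ R ∨ S
    = ¬R ∧ ¬R ∧ (¬R ∨ R) ∨ ¬R ∧ R ∨ S   [double negation]
    = ¬R ∧ ¬R ∨ ¬R ∧ R ∨ S   [complement / identity]
    = ¬R ∨ S   [distribution]
E2: R ∧ ¬¬(R ∨ S)
    = R ∧ (R ∨ S)   [double negation]
    = R   [absorption]
These differ: at R=0, S=0, E1 = 1 but E2 = 0.

No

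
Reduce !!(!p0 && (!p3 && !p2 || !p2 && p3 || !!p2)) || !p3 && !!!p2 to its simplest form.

!p0 || !p3 && !p2

!!(!p0 && (!p3 && !p2 || !p2 && p3 || !!p2)) || !p3 && !!!p2
= !!(!p0 && (!p2 || !!p2)) || !p3 && !!!p2   (distribution)
= !!(!p0 && (!p2 || p2)) || !p3 && !!!p2   (double negation)
= !p0 && (!p2 || p2) || !p3 && !!!p2   (double negation)
= !p0 && (!p2 || p2) || !p3 && !p2   (double negation)
= !p0 || !p3 && !p2   (complement / identity)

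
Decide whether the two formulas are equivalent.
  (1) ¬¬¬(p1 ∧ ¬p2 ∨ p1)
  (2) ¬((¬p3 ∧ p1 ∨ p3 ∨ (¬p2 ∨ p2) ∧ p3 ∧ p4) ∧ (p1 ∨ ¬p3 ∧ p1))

Yes

E1: ¬¬¬(p1 ∧ ¬p2 ∨ p1)
    = ¬¬¬p1   [absorption]
    = ¬p1   [double negation]
E2: ¬((¬p3 ∧ p1 ∨ p3 ∨ (¬p2 ∨ p2) ∧ p3 ∧ p4) ∧ (p1 ∨ ¬p3 ∧ p1))
    = ¬((¬p3 ∧ p1 ∨ p3 ∨ p3 ∧ p4) ∧ (p1 ∨ ¬p3 ∧ p1))   [complement / identity]
    = ¬(¬p3 ∧ p1 ∨ (p3 ∨ p3 ∧ p4) ∧ p1)   [distribution]
    = ¬(¬p3 ∧ p1 ∨ p3 ∧ p1)   [absorption]
    = ¬p1   [distribution]
Both reduce to ¬p1, so they are equivalent.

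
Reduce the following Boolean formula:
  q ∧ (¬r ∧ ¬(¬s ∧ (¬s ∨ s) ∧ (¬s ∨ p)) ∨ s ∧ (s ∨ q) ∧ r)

q ∧ (¬r ∧ ¬(¬s ∧ (¬s ∨ s) ∧ (¬s ∨ p)) ∨ s ∧ (s ∨ q) ∧ r)
= q ∧ (¬r ∧ ¬(¬s ∧ (¬s ∨ s) ∧ (¬s ∨ p)) ∨ s ∧ r)   — absorption
= q ∧ (¬r ∧ ¬(¬s ∧ (¬s ∨ p)) ∨ s ∧ r)   — complement / identity
= q ∧ (¬r ∧ ¬¬s ∨ s ∧ r)   — absorption
= q ∧ (¬r ∧ s ∨ s ∧ r)   — double negation
= q ∧ s   — distribution

q ∧ s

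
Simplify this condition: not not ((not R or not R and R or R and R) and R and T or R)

not not ((not R or not R and R or R and R) and R and T or R)
= (not R or not R and R or R and R) and R and T or R
= (not R or R) and R and T or R
= R and T or R
= R

R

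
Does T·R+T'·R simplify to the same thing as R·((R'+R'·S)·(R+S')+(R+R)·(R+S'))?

Yes

E1: T·R+T'·R
    = R
E2: R·((R'+R'·S)·(R+S')+(R+R)·(R+S'))
    = R·(R'·(R+S')+(R+R)·(R+S'))
    = R·(R'·(R+S')+R·(R+S'))
    = R·(R+S')
    = R
Both reduce to R, so they are equivalent.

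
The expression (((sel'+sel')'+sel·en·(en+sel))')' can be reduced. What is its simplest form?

(((sel'+sel')'+sel·en·(en+sel))')'
= ((sel·sel+sel·en·(en+sel))')'   [De Morgan]
= sel·sel+sel·en·(en+sel)   [double negation]
= sel·sel+sel·en   [absorption]
= sel·(sel+en)   [distribution]
= sel   [absorption]

sel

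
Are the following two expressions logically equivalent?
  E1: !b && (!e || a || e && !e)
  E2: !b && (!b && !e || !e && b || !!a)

E1: !b && (!e || a || e && !e)
    = !b && (!e || a)   — complement / identity
E2: !b && (!b && !e || !e && b || !!a)
    = !b && (!e || !!a)   — distribution
    = !b && (!e || a)   — double negation
Both reduce to !b && (!e || a), so they are equivalent.

Yes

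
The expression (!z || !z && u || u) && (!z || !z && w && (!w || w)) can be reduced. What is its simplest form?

!z

(!z || !z && u || u) && (!z || !z && w && (!w || w))
= (!z || u) && (!z || !z && w && (!w || w))
= (!z || u) && (!z || !z && w)
= (!z || u) && !z
= !z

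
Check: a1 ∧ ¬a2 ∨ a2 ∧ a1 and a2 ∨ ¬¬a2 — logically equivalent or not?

No

E1: a1 ∧ ¬a2 ∨ a2 ∧ a1
    = a1   (distribution)
E2: a2 ∨ ¬¬a2
    = a2 ∨ a2   (double negation)
    = a2   (idempotence)
These differ: at a1=1, a2=0, E1 = 1 but E2 = 0.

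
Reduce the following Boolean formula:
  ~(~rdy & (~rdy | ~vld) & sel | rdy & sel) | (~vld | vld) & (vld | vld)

~sel | vld

~(~rdy & (~rdy | ~vld) & sel | rdy & sel) | (~vld | vld) & (vld | vld)
= ~(~rdy & sel | rdy & sel) | (~vld | vld) & (vld | vld)
= ~sel | (~vld | vld) & (vld | vld)
= ~sel | (~vld | vld) & vld
= ~sel | vld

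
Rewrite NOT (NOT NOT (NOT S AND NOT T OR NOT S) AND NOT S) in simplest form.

S

NOT (NOT NOT (NOT S AND NOT T OR NOT S) AND NOT S)
= NOT (NOT NOT NOT S AND NOT S)   [absorption]
= NOT (NOT S AND NOT S)   [double negation]
= NOT NOT S   [idempotence]
= S   [double negation]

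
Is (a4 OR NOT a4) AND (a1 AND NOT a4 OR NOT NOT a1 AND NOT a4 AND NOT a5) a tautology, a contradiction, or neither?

(a4 OR NOT a4) AND (a1 AND NOT a4 OR NOT NOT a1 AND NOT a4 AND NOT a5)
= (a4 OR NOT a4) AND (a1 AND NOT a4 OR a1 AND NOT a4 AND NOT a5)
= a1 AND NOT a4 OR a1 AND NOT a4 AND NOT a5
= a1 AND NOT a4
This depends on a1, a4, so it is not a constant.

neither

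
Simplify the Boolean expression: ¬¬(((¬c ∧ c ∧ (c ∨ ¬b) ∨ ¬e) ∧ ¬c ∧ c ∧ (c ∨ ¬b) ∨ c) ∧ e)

¬¬(((¬c ∧ c ∧ (c ∨ ¬b) ∨ ¬e) ∧ ¬c ∧ c ∧ (c ∨ ¬b) ∨ c) ∧ e)
= ¬¬((¬c ∧ c ∧ (c ∨ ¬b) ∨ c) ∧ e)   (absorption)
= ¬¬((¬c ∧ c ∨ c) ∧ e)   (absorption)
= (¬c ∧ c ∨ c) ∧ e   (double negation)
= c ∧ e   (complement / identity)

c ∧ e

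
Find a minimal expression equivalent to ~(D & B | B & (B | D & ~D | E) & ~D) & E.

~B & E

~(D & B | B & (B | D & ~D | E) & ~D) & E
= ~(D & B | B & (B | E) & ~D) & E   [complement / identity]
= ~(D & B | B & ~D) & E   [absorption]
= ~B & E   [distribution]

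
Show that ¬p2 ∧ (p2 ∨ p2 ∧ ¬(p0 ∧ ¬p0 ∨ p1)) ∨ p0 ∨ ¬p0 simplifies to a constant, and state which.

True

¬p2 ∧ (p2 ∨ p2 ∧ ¬(p0 ∧ ¬p0 ∨ p1)) ∨ p0 ∨ ¬p0
= ¬p2 ∧ (p2 ∨ p2 ∧ ¬p1) ∨ p0 ∨ ¬p0   — complement / identity
= ¬p2 ∧ p2 ∨ p0 ∨ ¬p0   — absorption
= p0 ∨ ¬p0   — complement / identity
= True   — complement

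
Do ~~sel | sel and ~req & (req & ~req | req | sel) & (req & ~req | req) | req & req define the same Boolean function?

E1: ~~sel | sel
    = sel | sel   [double negation]
    = sel   [idempotence]
E2: ~req & (req & ~req | req | sel) & (req & ~req | req) | req & req
    = ~req & (req & ~req | req) | req & req   [absorption]
    = ~req & req | req & req   [complement / identity]
    = req   [distribution]
These differ: at req=0, sel=1, E1 = 1 but E2 = 0.

No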